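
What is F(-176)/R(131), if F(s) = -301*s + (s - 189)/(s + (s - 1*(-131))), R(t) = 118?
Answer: 11708061/26078 ≈ 448.96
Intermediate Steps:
F(s) = -301*s + (-189 + s)/(131 + 2*s) (F(s) = -301*s + (-189 + s)/(s + (s + 131)) = -301*s + (-189 + s)/(s + (131 + s)) = -301*s + (-189 + s)/(131 + 2*s))
F(-176)/R(131) = ((-189 - 39430*(-176) - 602*(-176)**2)/(131 + 2*(-176)))/118 = ((-189 + 6939680 - 602*30976)/(131 - 352))*(1/118) = ((-189 + 6939680 - 18647552)/(-221))*(1/118) = -1/221*(-11708061)*(1/118) = (11708061/221)*(1/118) = 11708061/26078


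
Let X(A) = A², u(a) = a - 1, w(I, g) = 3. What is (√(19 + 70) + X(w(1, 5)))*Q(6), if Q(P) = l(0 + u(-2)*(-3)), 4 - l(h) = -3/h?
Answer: 39 + 13*√89/3 ≈ 79.881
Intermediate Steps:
u(a) = -1 + a
l(h) = 4 + 3/h (l(h) = 4 - (-3)/h = 4 + 3/h)
Q(P) = 13/3 (Q(P) = 4 + 3/(0 + (-1 - 2)*(-3)) = 4 + 3/(0 - 3*(-3)) = 4 + 3/(0 + 9) = 4 + 3/9 = 4 + 3*(⅑) = 4 + ⅓ = 13/3)
(√(19 + 70) + X(w(1, 5)))*Q(6) = (√(19 + 70) + 3²)*(13/3) = (√89 + 9)*(13/3) = (9 + √89)*(13/3) = 39 + 13*√89/3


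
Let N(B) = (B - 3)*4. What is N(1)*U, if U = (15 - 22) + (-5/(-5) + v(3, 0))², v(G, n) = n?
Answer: 48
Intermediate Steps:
N(B) = -12 + 4*B (N(B) = (-3 + B)*4 = -12 + 4*B)
U = -6 (U = (15 - 22) + (-5/(-5) + 0)² = -7 + (-5*(-⅕) + 0)² = -7 + (1 + 0)² = -7 + 1² = -7 + 1 = -6)
N(1)*U = (-12 + 4*1)*(-6) = (-12 + 4)*(-6) = -8*(-6) = 48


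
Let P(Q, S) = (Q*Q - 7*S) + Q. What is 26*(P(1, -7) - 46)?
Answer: 130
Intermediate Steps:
P(Q, S) = Q + Q**2 - 7*S (P(Q, S) = (Q**2 - 7*S) + Q = Q + Q**2 - 7*S)
26*(P(1, -7) - 46) = 26*((1 + 1**2 - 7*(-7)) - 46) = 26*((1 + 1 + 49) - 46) = 26*(51 - 46) = 26*5 = 130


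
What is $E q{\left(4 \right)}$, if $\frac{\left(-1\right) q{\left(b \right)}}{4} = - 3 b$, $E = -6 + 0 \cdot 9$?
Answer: $-288$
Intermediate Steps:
$E = -6$ ($E = -6 + 0 = -6$)
$q{\left(b \right)} = 12 b$ ($q{\left(b \right)} = - 4 \left(- 3 b\right) = 12 b$)
$E q{\left(4 \right)} = - 6 \cdot 12 \cdot 4 = \left(-6\right) 48 = -288$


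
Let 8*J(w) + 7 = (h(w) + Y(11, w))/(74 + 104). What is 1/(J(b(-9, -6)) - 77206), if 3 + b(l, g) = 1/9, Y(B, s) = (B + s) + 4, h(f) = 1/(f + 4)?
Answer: -128160/9894831929 ≈ -1.2952e-5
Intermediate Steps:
h(f) = 1/(4 + f)
Y(B, s) = 4 + B + s
b(l, g) = -26/9 (b(l, g) = -3 + 1/9 = -3 + ⅑ = -26/9)
J(w) = -1231/1424 + w/1424 + 1/(1424*(4 + w)) (J(w) = -7/8 + ((1/(4 + w) + (4 + 11 + w))/(74 + 104))/8 = -7/8 + ((1/(4 + w) + (15 + w))/178)/8 = -7/8 + ((15 + w + 1/(4 + w))*(1/178))/8 = -7/8 + (15/178 + w/178 + 1/(178*(4 + w)))/8 = -7/8 + (15/1424 + w/1424 + 1/(1424*(4 + w))) = -1231/1424 + w/1424 + 1/(1424*(4 + w)))
1/(J(b(-9, -6)) - 77206) = 1/((1 + (-1231 - 26/9)*(4 - 26/9))/(1424*(4 - 26/9)) - 77206) = 1/((1 - 11105/9*10/9)/(1424*(10/9)) - 77206) = 1/((1/1424)*(9/10)*(1 - 111050/81) - 77206) = 1/((1/1424)*(9/10)*(-110969/81) - 77206) = 1/(-110969/128160 - 77206) = 1/(-9894831929/128160) = -128160/9894831929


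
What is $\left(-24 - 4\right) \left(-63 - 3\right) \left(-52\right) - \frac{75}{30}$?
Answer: $- \frac{192197}{2} \approx -96099.0$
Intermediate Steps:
$\left(-24 - 4\right) \left(-63 - 3\right) \left(-52\right) - \frac{75}{30} = \left(-28\right) \left(-66\right) \left(-52\right) - \frac{5}{2} = 1848 \left(-52\right) - \frac{5}{2} = -96096 - \frac{5}{2} = - \frac{192197}{2}$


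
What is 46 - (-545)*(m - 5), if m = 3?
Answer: -1044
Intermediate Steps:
46 - (-545)*(m - 5) = 46 - (-545)*(3 - 5) = 46 - (-545)*(-2) = 46 - 109*10 = 46 - 1090 = -1044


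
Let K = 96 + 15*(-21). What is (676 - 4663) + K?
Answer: -4206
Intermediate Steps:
K = -219 (K = 96 - 315 = -219)
(676 - 4663) + K = (676 - 4663) - 219 = -3987 - 219 = -4206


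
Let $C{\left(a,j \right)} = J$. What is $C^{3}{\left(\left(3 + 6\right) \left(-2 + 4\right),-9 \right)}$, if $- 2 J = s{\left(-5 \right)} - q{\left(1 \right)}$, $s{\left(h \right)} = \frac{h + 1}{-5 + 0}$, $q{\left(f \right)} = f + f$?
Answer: $\frac{27}{125} \approx 0.216$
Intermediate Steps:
$q{\left(f \right)} = 2 f$
$s{\left(h \right)} = - \frac{1}{5} - \frac{h}{5}$ ($s{\left(h \right)} = \frac{1 + h}{-5} = \left(1 + h\right) \left(- \frac{1}{5}\right) = - \frac{1}{5} - \frac{h}{5}$)
$J = \frac{3}{5}$ ($J = - \frac{\left(- \frac{1}{5} - -1\right) - 2 \cdot 1}{2} = - \frac{\left(- \frac{1}{5} + 1\right) - 2}{2} = - \frac{\frac{4}{5} - 2}{2} = \left(- \frac{1}{2}\right) \left(- \frac{6}{5}\right) = \frac{3}{5} \approx 0.6$)
$C{\left(a,j \right)} = \frac{3}{5}$
$C^{3}{\left(\left(3 + 6\right) \left(-2 + 4\right),-9 \right)} = \left(\frac{3}{5}\right)^{3} = \frac{27}{125}$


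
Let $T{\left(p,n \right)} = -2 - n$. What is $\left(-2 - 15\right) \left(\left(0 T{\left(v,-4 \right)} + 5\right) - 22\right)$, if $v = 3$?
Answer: $289$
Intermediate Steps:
$\left(-2 - 15\right) \left(\left(0 T{\left(v,-4 \right)} + 5\right) - 22\right) = \left(-2 - 15\right) \left(\left(0 \left(-2 - -4\right) + 5\right) - 22\right) = - 17 \left(\left(0 \left(-2 + 4\right) + 5\right) - 22\right) = - 17 \left(\left(0 \cdot 2 + 5\right) - 22\right) = - 17 \left(\left(0 + 5\right) - 22\right) = - 17 \left(5 - 22\right) = \left(-17\right) \left(-17\right) = 289$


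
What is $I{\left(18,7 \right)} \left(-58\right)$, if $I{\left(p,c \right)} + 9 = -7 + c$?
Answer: $522$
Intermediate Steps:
$I{\left(p,c \right)} = -16 + c$ ($I{\left(p,c \right)} = -9 + \left(-7 + c\right) = -16 + c$)
$I{\left(18,7 \right)} \left(-58\right) = \left(-16 + 7\right) \left(-58\right) = \left(-9\right) \left(-58\right) = 522$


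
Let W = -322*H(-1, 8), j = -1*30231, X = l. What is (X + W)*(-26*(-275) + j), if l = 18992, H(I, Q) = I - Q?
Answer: -505243090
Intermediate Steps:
X = 18992
j = -30231
W = 2898 (W = -322*(-1 - 1*8) = -322*(-1 - 8) = -322*(-9) = 2898)
(X + W)*(-26*(-275) + j) = (18992 + 2898)*(-26*(-275) - 30231) = 21890*(7150 - 30231) = 21890*(-23081) = -505243090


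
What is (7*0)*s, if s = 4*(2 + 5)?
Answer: 0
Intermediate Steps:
s = 28 (s = 4*7 = 28)
(7*0)*s = (7*0)*28 = 0*28 = 0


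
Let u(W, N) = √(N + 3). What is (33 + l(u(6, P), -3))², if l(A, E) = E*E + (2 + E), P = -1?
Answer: 1681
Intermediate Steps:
u(W, N) = √(3 + N)
l(A, E) = 2 + E + E² (l(A, E) = E² + (2 + E) = 2 + E + E²)
(33 + l(u(6, P), -3))² = (33 + (2 - 3 + (-3)²))² = (33 + (2 - 3 + 9))² = (33 + 8)² = 41² = 1681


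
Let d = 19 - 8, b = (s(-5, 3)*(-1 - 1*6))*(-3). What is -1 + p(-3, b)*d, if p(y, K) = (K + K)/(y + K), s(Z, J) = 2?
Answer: 295/13 ≈ 22.692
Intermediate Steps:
b = 42 (b = (2*(-1 - 1*6))*(-3) = (2*(-1 - 6))*(-3) = (2*(-7))*(-3) = -14*(-3) = 42)
p(y, K) = 2*K/(K + y) (p(y, K) = (2*K)/(K + y) = 2*K/(K + y))
d = 11
-1 + p(-3, b)*d = -1 + (2*42/(42 - 3))*11 = -1 + (2*42/39)*11 = -1 + (2*42*(1/39))*11 = -1 + (28/13)*11 = -1 + 308/13 = 295/13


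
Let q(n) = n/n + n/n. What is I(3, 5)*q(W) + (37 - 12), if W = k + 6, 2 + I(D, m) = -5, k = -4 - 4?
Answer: 11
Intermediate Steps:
k = -8
I(D, m) = -7 (I(D, m) = -2 - 5 = -7)
W = -2 (W = -8 + 6 = -2)
q(n) = 2 (q(n) = 1 + 1 = 2)
I(3, 5)*q(W) + (37 - 12) = -7*2 + (37 - 12) = -14 + 25 = 11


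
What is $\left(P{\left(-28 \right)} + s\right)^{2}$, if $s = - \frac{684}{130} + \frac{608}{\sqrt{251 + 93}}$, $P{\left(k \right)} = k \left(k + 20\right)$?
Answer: $\frac{8887744332}{181675} + \frac{4322272 \sqrt{86}}{2795} \approx 63262.0$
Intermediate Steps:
$P{\left(k \right)} = k \left(20 + k\right)$
$s = - \frac{342}{65} + \frac{152 \sqrt{86}}{43}$ ($s = \left(-684\right) \frac{1}{130} + \frac{608}{\sqrt{344}} = - \frac{342}{65} + \frac{608}{2 \sqrt{86}} = - \frac{342}{65} + 608 \frac{\sqrt{86}}{172} = - \frac{342}{65} + \frac{152 \sqrt{86}}{43} \approx 27.52$)
$\left(P{\left(-28 \right)} + s\right)^{2} = \left(- 28 \left(20 - 28\right) - \left(\frac{342}{65} - \frac{152 \sqrt{86}}{43}\right)\right)^{2} = \left(\left(-28\right) \left(-8\right) - \left(\frac{342}{65} - \frac{152 \sqrt{86}}{43}\right)\right)^{2} = \left(224 - \left(\frac{342}{65} - \frac{152 \sqrt{86}}{43}\right)\right)^{2} = \left(\frac{14218}{65} + \frac{152 \sqrt{86}}{43}\right)^{2}$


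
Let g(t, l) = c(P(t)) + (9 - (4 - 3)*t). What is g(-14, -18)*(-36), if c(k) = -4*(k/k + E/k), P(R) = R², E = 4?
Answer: -33372/49 ≈ -681.06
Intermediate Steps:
c(k) = -4 - 16/k (c(k) = -4*(k/k + 4/k) = -4*(1 + 4/k) = -4 - 16/k)
g(t, l) = 5 - t - 16/t² (g(t, l) = (-4 - 16/t²) + (9 - (4 - 3)*t) = (-4 - 16/t²) + (9 - t) = 5 - t - 16/t²)
g(-14, -18)*(-36) = (5 - 1*(-14) - 16/(-14)²)*(-36) = (5 + 14 - 16*1/196)*(-36) = (5 + 14 - 4/49)*(-36) = (927/49)*(-36) = -33372/49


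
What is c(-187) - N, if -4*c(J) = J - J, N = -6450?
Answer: 6450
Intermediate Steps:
c(J) = 0 (c(J) = -(J - J)/4 = -¼*0 = 0)
c(-187) - N = 0 - 1*(-6450) = 0 + 6450 = 6450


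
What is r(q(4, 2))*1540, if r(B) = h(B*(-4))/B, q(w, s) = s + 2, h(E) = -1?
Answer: -385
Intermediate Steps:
q(w, s) = 2 + s
r(B) = -1/B
r(q(4, 2))*1540 = -1/(2 + 2)*1540 = -1/4*1540 = -385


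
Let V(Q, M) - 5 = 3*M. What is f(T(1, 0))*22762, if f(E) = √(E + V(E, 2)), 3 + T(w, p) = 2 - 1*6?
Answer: 45524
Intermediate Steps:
V(Q, M) = 5 + 3*M
T(w, p) = -7 (T(w, p) = -3 + (2 - 1*6) = -3 + (2 - 6) = -3 - 4 = -7)
f(E) = √(11 + E) (f(E) = √(E + (5 + 3*2)) = √(E + (5 + 6)) = √(E + 11) = √(11 + E))
f(T(1, 0))*22762 = √(11 - 7)*22762 = √4*22762 = 2*22762 = 45524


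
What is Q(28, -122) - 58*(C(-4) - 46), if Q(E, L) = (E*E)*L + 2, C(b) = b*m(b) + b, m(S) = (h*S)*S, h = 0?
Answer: -92746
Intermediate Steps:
m(S) = 0 (m(S) = (0*S)*S = 0*S = 0)
C(b) = b (C(b) = b*0 + b = 0 + b = b)
Q(E, L) = 2 + L*E**2 (Q(E, L) = E**2*L + 2 = L*E**2 + 2 = 2 + L*E**2)
Q(28, -122) - 58*(C(-4) - 46) = (2 - 122*28**2) - 58*(-4 - 46) = (2 - 122*784) - 58*(-50) = (2 - 95648) + 2900 = -95646 + 2900 = -92746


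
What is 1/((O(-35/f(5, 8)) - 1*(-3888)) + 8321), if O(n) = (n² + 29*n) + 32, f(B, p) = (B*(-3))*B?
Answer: 225/2757319 ≈ 8.1601e-5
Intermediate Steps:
f(B, p) = -3*B² (f(B, p) = (-3*B)*B = -3*B²)
O(n) = 32 + n² + 29*n
1/((O(-35/f(5, 8)) - 1*(-3888)) + 8321) = 1/(((32 + (-35/((-3*5²)))² + 29*(-35/((-3*5²)))) - 1*(-3888)) + 8321) = 1/(((32 + (-35/((-3*25)))² + 29*(-35/((-3*25)))) + 3888) + 8321) = 1/(((32 + (-35/(-75))² + 29*(-35/(-75))) + 3888) + 8321) = 1/(((32 + (-35*(-1/75))² + 29*(-35*(-1/75))) + 3888) + 8321) = 1/(((32 + (7/15)² + 29*(7/15)) + 3888) + 8321) = 1/(((32 + 49/225 + 203/15) + 3888) + 8321) = 1/((10294/225 + 3888) + 8321) = 1/(885094/225 + 8321) = 1/(2757319/225) = 225/2757319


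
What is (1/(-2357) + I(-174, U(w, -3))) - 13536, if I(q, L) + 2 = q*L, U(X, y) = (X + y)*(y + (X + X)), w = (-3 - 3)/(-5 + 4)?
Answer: -42982253/2357 ≈ -18236.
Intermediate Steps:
w = 6 (w = -6/(-1) = -6*(-1) = 6)
U(X, y) = (X + y)*(y + 2*X)
I(q, L) = -2 + L*q (I(q, L) = -2 + q*L = -2 + L*q)
(1/(-2357) + I(-174, U(w, -3))) - 13536 = (1/(-2357) + (-2 + ((-3)**2 + 2*6**2 + 3*6*(-3))*(-174))) - 13536 = (-1/2357 + (-2 + (9 + 2*36 - 54)*(-174))) - 13536 = (-1/2357 + (-2 + (9 + 72 - 54)*(-174))) - 13536 = (-1/2357 + (-2 + 27*(-174))) - 13536 = (-1/2357 + (-2 - 4698)) - 13536 = (-1/2357 - 4700) - 13536 = -11077901/2357 - 13536 = -42982253/2357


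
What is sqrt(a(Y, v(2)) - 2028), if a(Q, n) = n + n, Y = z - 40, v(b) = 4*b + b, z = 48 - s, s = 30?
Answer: 2*I*sqrt(502) ≈ 44.811*I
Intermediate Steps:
z = 18 (z = 48 - 1*30 = 48 - 30 = 18)
v(b) = 5*b
Y = -22 (Y = 18 - 40 = -22)
a(Q, n) = 2*n
sqrt(a(Y, v(2)) - 2028) = sqrt(2*(5*2) - 2028) = sqrt(2*10 - 2028) = sqrt(20 - 2028) = sqrt(-2008) = 2*I*sqrt(502)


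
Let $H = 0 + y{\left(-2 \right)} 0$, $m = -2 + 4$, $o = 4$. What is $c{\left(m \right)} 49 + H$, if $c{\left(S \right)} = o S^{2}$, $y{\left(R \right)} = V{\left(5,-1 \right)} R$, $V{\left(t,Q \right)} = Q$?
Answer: $784$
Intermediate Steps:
$y{\left(R \right)} = - R$
$m = 2$
$c{\left(S \right)} = 4 S^{2}$
$H = 0$ ($H = 0 + \left(-1\right) \left(-2\right) 0 = 0 + 2 \cdot 0 = 0 + 0 = 0$)
$c{\left(m \right)} 49 + H = 4 \cdot 2^{2} \cdot 49 + 0 = 4 \cdot 4 \cdot 49 + 0 = 16 \cdot 49 + 0 = 784 + 0 = 784$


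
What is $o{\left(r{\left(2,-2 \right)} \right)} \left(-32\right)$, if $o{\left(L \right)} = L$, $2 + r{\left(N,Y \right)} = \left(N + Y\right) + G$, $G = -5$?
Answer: $224$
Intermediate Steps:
$r{\left(N,Y \right)} = -7 + N + Y$ ($r{\left(N,Y \right)} = -2 - \left(5 - N - Y\right) = -2 + \left(-5 + N + Y\right) = -7 + N + Y$)
$o{\left(r{\left(2,-2 \right)} \right)} \left(-32\right) = \left(-7 + 2 - 2\right) \left(-32\right) = \left(-7\right) \left(-32\right) = 224$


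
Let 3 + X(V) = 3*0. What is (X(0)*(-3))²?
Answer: 81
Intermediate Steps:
X(V) = -3 (X(V) = -3 + 3*0 = -3 + 0 = -3)
(X(0)*(-3))² = (-3*(-3))² = 9² = 81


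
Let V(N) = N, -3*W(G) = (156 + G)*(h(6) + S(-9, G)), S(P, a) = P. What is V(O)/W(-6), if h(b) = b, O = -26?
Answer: -13/75 ≈ -0.17333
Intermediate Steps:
W(G) = 156 + G (W(G) = -(156 + G)*(6 - 9)/3 = -(156 + G)*(-3)/3 = -(-468 - 3*G)/3 = 156 + G)
V(O)/W(-6) = -26/(156 - 6) = -26/150 = -26*1/150 = -13/75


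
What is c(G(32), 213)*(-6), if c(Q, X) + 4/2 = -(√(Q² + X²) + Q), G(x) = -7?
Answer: -30 + 6*√45418 ≈ 1248.7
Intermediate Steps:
c(Q, X) = -2 - Q - √(Q² + X²) (c(Q, X) = -2 - (√(Q² + X²) + Q) = -2 - (Q + √(Q² + X²)) = -2 + (-Q - √(Q² + X²)) = -2 - Q - √(Q² + X²))
c(G(32), 213)*(-6) = (-2 - 1*(-7) - √((-7)² + 213²))*(-6) = (-2 + 7 - √(49 + 45369))*(-6) = (-2 + 7 - √45418)*(-6) = (5 - √45418)*(-6) = -30 + 6*√45418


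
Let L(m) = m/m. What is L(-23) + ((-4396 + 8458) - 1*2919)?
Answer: 1144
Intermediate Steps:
L(m) = 1
L(-23) + ((-4396 + 8458) - 1*2919) = 1 + ((-4396 + 8458) - 1*2919) = 1 + (4062 - 2919) = 1 + 1143 = 1144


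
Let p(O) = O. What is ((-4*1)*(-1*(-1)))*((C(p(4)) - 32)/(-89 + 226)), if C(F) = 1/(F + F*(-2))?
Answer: 129/137 ≈ 0.94161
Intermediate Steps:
C(F) = -1/F (C(F) = 1/(F - 2*F) = 1/(-F) = -1/F)
((-4*1)*(-1*(-1)))*((C(p(4)) - 32)/(-89 + 226)) = ((-4*1)*(-1*(-1)))*((-1/4 - 32)/(-89 + 226)) = (-4*1)*((-1*¼ - 32)/137) = -4*(-¼ - 32)/137 = -(-129)/137 = -4*(-129/548) = 129/137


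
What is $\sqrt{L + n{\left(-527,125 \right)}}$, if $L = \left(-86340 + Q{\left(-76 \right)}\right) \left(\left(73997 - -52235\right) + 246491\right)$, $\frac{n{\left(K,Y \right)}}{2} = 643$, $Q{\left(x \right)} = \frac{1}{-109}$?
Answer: $\frac{i \sqrt{382341343633261}}{109} \approx 1.7939 \cdot 10^{5} i$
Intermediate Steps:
$Q{\left(x \right)} = - \frac{1}{109}$
$n{\left(K,Y \right)} = 1286$ ($n{\left(K,Y \right)} = 2 \cdot 643 = 1286$)
$L = - \frac{3507718889103}{109}$ ($L = \left(-86340 - \frac{1}{109}\right) \left(\left(73997 - -52235\right) + 246491\right) = - \frac{9411061 \left(\left(73997 + 52235\right) + 246491\right)}{109} = - \frac{9411061 \left(126232 + 246491\right)}{109} = \left(- \frac{9411061}{109}\right) 372723 = - \frac{3507718889103}{109} \approx -3.2181 \cdot 10^{10}$)
$\sqrt{L + n{\left(-527,125 \right)}} = \sqrt{- \frac{3507718889103}{109} + 1286} = \sqrt{- \frac{3507718748929}{109}} = \frac{i \sqrt{382341343633261}}{109}$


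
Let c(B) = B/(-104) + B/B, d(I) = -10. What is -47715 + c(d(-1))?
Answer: -2481123/52 ≈ -47714.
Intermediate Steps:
c(B) = 1 - B/104 (c(B) = B*(-1/104) + 1 = -B/104 + 1 = 1 - B/104)
-47715 + c(d(-1)) = -47715 + (1 - 1/104*(-10)) = -47715 + (1 + 5/52) = -47715 + 57/52 = -2481123/52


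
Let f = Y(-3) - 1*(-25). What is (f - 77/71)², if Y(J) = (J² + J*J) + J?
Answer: 7634169/5041 ≈ 1514.4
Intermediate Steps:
Y(J) = J + 2*J² (Y(J) = (J² + J²) + J = 2*J² + J = J + 2*J²)
f = 40 (f = -3*(1 + 2*(-3)) - 1*(-25) = -3*(1 - 6) + 25 = -3*(-5) + 25 = 15 + 25 = 40)
(f - 77/71)² = (40 - 77/71)² = (2763/71)² = 7634169/5041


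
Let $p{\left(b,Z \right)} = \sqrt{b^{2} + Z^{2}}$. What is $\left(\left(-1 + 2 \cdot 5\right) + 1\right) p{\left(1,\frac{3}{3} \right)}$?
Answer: $10 \sqrt{2} \approx 14.142$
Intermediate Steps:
$p{\left(b,Z \right)} = \sqrt{Z^{2} + b^{2}}$
$\left(\left(-1 + 2 \cdot 5\right) + 1\right) p{\left(1,\frac{3}{3} \right)} = \left(\left(-1 + 2 \cdot 5\right) + 1\right) \sqrt{\left(\frac{3}{3}\right)^{2} + 1^{2}} = \left(\left(-1 + 10\right) + 1\right) \sqrt{\left(3 \cdot \frac{1}{3}\right)^{2} + 1} = \left(9 + 1\right) \sqrt{1^{2} + 1} = 10 \sqrt{1 + 1} = 10 \sqrt{2}$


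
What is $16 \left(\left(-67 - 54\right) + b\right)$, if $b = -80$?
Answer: $-3216$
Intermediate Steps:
$16 \left(\left(-67 - 54\right) + b\right) = 16 \left(\left(-67 - 54\right) - 80\right) = 16 \left(-121 - 80\right) = 16 \left(-201\right) = -3216$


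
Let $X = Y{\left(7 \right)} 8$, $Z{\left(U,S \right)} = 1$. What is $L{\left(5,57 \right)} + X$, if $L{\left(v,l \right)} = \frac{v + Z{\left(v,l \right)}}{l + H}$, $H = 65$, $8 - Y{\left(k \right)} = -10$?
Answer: $\frac{8787}{61} \approx 144.05$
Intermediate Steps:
$Y{\left(k \right)} = 18$ ($Y{\left(k \right)} = 8 - -10 = 8 + 10 = 18$)
$L{\left(v,l \right)} = \frac{1 + v}{65 + l}$ ($L{\left(v,l \right)} = \frac{v + 1}{l + 65} = \frac{1 + v}{65 + l}$)
$X = 144$ ($X = 18 \cdot 8 = 144$)
$L{\left(5,57 \right)} + X = \frac{1 + 5}{65 + 57} + 144 = \frac{1}{122} \cdot 6 + 144 = \frac{3}{61} + 144 = \frac{8787}{61}$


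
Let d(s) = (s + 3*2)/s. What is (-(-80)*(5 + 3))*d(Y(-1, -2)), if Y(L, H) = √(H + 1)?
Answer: 640 - 3840*I ≈ 640.0 - 3840.0*I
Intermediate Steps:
Y(L, H) = √(1 + H)
d(s) = (6 + s)/s (d(s) = (s + 6)/s = (6 + s)/s)
(-(-80)*(5 + 3))*d(Y(-1, -2)) = (-(-80)*(5 + 3))*((6 + √(1 - 2))/(√(1 - 2))) = (-(-80)*8)*((6 + √(-1))/(√(-1))) = (-40*(-16))*((6 + I)/I) = 640*((-I)*(6 + I)) = 640*(-I*(6 + I)) = -640*I*(6 + I)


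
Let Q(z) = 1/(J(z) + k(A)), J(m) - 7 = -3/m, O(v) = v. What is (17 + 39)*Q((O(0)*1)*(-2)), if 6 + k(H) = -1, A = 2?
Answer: 0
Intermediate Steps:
k(H) = -7 (k(H) = -6 - 1 = -7)
J(m) = 7 - 3/m
Q(z) = -z/3 (Q(z) = 1/((7 - 3/z) - 7) = 1/(-3/z) = -z/3)
(17 + 39)*Q((O(0)*1)*(-2)) = (17 + 39)*(-0*1*(-2)/3) = 56*(-0*(-2)) = 56*(-⅓*0) = 56*0 = 0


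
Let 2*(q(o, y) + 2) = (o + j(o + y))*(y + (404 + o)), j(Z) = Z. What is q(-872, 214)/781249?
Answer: 194308/781249 ≈ 0.24871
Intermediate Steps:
q(o, y) = -2 + (y + 2*o)*(404 + o + y)/2 (q(o, y) = -2 + ((o + (o + y))*(y + (404 + o)))/2 = -2 + ((y + 2*o)*(404 + o + y))/2 = -2 + (y + 2*o)*(404 + o + y)/2)
q(-872, 214)/781249 = (-2 + (-872)² + (½)*214² + 202*214 + 404*(-872) + (3/2)*(-872)*214)/781249 = (-2 + 760384 + (½)*45796 + 43228 - 352288 - 279912)*(1/781249) = (-2 + 760384 + 22898 + 43228 - 352288 - 279912)*(1/781249) = 194308*(1/781249) = 194308/781249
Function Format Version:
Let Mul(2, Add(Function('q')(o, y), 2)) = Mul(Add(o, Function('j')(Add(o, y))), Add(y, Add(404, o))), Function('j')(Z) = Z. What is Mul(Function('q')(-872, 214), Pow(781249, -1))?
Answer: Rational(194308, 781249) ≈ 0.24871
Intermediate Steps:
Function('q')(o, y) = Add(-2, Mul(Rational(1, 2), Add(y, Mul(2, o)), Add(404, o, y))) (Function('q')(o, y) = Add(-2, Mul(Rational(1, 2), Mul(Add(o, Add(o, y)), Add(y, Add(404, o))))) = Add(-2, Mul(Rational(1, 2), Mul(Add(y, Mul(2, o)), Add(404, o, y)))) = Add(-2, Mul(Rational(1, 2), Add(y, Mul(2, o)), Add(404, o, y))))
Mul(Function('q')(-872, 214), Pow(781249, -1)) = Mul(Add(-2, Pow(-872, 2), Mul(Rational(1, 2), Pow(214, 2)), Mul(202, 214), Mul(404, -872), Mul(Rational(3, 2), -872, 214)), Pow(781249, -1)) = Mul(Add(-2, 760384, Mul(Rational(1, 2), 45796), 43228, -352288, -279912), Rational(1, 781249)) = Mul(Add(-2, 760384, 22898, 43228, -352288, -279912), Rational(1, 781249)) = Mul(194308, Rational(1, 781249)) = Rational(194308, 781249)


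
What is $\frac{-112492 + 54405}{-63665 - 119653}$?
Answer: $\frac{58087}{183318} \approx 0.31686$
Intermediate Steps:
$\frac{-112492 + 54405}{-63665 - 119653} = - \frac{58087}{-183318} = \left(-58087\right) \left(- \frac{1}{183318}\right) = \frac{58087}{183318}$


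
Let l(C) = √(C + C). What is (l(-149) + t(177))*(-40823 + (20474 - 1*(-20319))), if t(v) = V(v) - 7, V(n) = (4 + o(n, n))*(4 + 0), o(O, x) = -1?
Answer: -150 - 30*I*√298 ≈ -150.0 - 517.88*I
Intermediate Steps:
l(C) = √2*√C (l(C) = √(2*C) = √2*√C)
V(n) = 12 (V(n) = (4 - 1)*(4 + 0) = 3*4 = 12)
t(v) = 5 (t(v) = 12 - 7 = 5)
(l(-149) + t(177))*(-40823 + (20474 - 1*(-20319))) = (√2*√(-149) + 5)*(-40823 + (20474 - 1*(-20319))) = (√2*(I*√149) + 5)*(-40823 + (20474 + 20319)) = (I*√298 + 5)*(-40823 + 40793) = (5 + I*√298)*(-30) = -150 - 30*I*√298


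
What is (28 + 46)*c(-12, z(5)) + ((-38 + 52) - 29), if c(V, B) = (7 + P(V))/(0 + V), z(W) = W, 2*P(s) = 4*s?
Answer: 539/6 ≈ 89.833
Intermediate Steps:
P(s) = 2*s (P(s) = (4*s)/2 = 2*s)
c(V, B) = (7 + 2*V)/V (c(V, B) = (7 + 2*V)/(0 + V) = (7 + 2*V)/V)
(28 + 46)*c(-12, z(5)) + ((-38 + 52) - 29) = (28 + 46)*(2 + 7/(-12)) + ((-38 + 52) - 29) = 74*(2 + 7*(-1/12)) + (14 - 29) = 74*(2 - 7/12) - 15 = 74*(17/12) - 15 = 629/6 - 15 = 539/6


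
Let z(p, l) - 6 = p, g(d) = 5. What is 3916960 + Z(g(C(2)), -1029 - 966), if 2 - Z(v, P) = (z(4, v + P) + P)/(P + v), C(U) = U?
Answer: 1558950479/398 ≈ 3.9170e+6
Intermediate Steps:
z(p, l) = 6 + p
Z(v, P) = 2 - (10 + P)/(P + v) (Z(v, P) = 2 - ((6 + 4) + P)/(P + v) = 2 - (10 + P)/(P + v))
3916960 + Z(g(C(2)), -1029 - 966) = 3916960 + (-10 + (-1029 - 966) + 2*5)/((-1029 - 966) + 5) = 3916960 + (-10 - 1995 + 10)/(-1995 + 5) = 3916960 - 1995/(-1990) = 3916960 - 1/1990*(-1995) = 3916960 + 399/398 = 1558950479/398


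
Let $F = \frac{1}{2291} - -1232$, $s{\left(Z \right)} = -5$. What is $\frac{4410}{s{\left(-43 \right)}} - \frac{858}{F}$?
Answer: $- \frac{2491422144}{2822513} \approx -882.7$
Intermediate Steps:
$F = \frac{2822513}{2291}$ ($F = \frac{1}{2291} + 1232 = \frac{2822513}{2291} \approx 1232.0$)
$\frac{4410}{s{\left(-43 \right)}} - \frac{858}{F} = \frac{4410}{-5} - \frac{858}{\frac{2822513}{2291}} = 4410 \left(- \frac{1}{5}\right) - \frac{1965678}{2822513} = -882 - \frac{1965678}{2822513} = - \frac{2491422144}{2822513}$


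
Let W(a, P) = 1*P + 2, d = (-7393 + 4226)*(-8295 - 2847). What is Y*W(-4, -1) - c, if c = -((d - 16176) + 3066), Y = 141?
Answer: 35273745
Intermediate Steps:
d = 35286714 (d = -3167*(-11142) = 35286714)
W(a, P) = 2 + P (W(a, P) = P + 2 = 2 + P)
c = -35273604 (c = -((35286714 - 16176) + 3066) = -(35270538 + 3066) = -1*35273604 = -35273604)
Y*W(-4, -1) - c = 141*(2 - 1) - 1*(-35273604) = 141*1 + 35273604 = 141 + 35273604 = 35273745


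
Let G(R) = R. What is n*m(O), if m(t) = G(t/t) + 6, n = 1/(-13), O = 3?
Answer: -7/13 ≈ -0.53846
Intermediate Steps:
n = -1/13 ≈ -0.076923
m(t) = 7 (m(t) = t/t + 6 = 1 + 6 = 7)
n*m(O) = -1/13*7 = -7/13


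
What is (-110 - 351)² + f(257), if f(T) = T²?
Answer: 278570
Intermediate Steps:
(-110 - 351)² + f(257) = (-110 - 351)² + 257² = (-461)² + 66049 = 212521 + 66049 = 278570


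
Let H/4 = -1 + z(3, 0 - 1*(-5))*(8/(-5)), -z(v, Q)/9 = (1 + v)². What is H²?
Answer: 21049744/25 ≈ 8.4199e+5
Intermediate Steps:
z(v, Q) = -9*(1 + v)²
H = 4588/5 (H = 4*(-1 + (-9*(1 + 3)²)*(8/(-5))) = 4*(-1 + (-9*4²)*(8*(-⅕))) = 4*(-1 - 9*16*(-8/5)) = 4*(-1 - 144*(-8/5)) = 4*(-1 + 1152/5) = 4*(1147/5) = 4588/5 ≈ 917.60)
H² = (4588/5)² = 21049744/25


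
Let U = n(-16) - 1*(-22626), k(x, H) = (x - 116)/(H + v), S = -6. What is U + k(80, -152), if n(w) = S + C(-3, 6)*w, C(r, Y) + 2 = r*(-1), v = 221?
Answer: 519880/23 ≈ 22603.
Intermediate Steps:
C(r, Y) = -2 - r (C(r, Y) = -2 + r*(-1) = -2 - r)
n(w) = -6 + w (n(w) = -6 + (-2 - 1*(-3))*w = -6 + (-2 + 3)*w = -6 + 1*w = -6 + w)
k(x, H) = (-116 + x)/(221 + H) (k(x, H) = (x - 116)/(H + 221) = (-116 + x)/(221 + H))
U = 22604 (U = (-6 - 16) - 1*(-22626) = -22 + 22626 = 22604)
U + k(80, -152) = 22604 + (-116 + 80)/(221 - 152) = 22604 - 36/69 = 22604 + (1/69)*(-36) = 22604 - 12/23 = 519880/23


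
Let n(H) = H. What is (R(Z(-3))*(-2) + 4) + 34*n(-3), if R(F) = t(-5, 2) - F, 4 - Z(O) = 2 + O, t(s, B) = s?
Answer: -78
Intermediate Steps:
Z(O) = 2 - O (Z(O) = 4 - (2 + O) = 4 + (-2 - O) = 2 - O)
R(F) = -5 - F
(R(Z(-3))*(-2) + 4) + 34*n(-3) = ((-5 - (2 - 1*(-3)))*(-2) + 4) + 34*(-3) = ((-5 - (2 + 3))*(-2) + 4) - 102 = ((-5 - 1*5)*(-2) + 4) - 102 = ((-5 - 5)*(-2) + 4) - 102 = (-10*(-2) + 4) - 102 = (20 + 4) - 102 = 24 - 102 = -78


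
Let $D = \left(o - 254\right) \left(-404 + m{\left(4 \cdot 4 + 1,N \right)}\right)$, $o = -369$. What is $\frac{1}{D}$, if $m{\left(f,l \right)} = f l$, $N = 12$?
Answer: $\frac{1}{124600} \approx 8.0257 \cdot 10^{-6}$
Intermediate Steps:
$D = 124600$ ($D = \left(-369 - 254\right) \left(-404 + \left(4 \cdot 4 + 1\right) 12\right) = - 623 \left(-404 + \left(16 + 1\right) 12\right) = - 623 \left(-404 + 17 \cdot 12\right) = - 623 \left(-404 + 204\right) = \left(-623\right) \left(-200\right) = 124600$)
$\frac{1}{D} = \frac{1}{124600}$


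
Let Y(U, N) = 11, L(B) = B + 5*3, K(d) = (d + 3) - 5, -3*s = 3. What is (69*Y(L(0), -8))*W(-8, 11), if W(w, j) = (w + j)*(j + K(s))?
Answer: 18216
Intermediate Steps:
s = -1 (s = -⅓*3 = -1)
K(d) = -2 + d (K(d) = (3 + d) - 5 = -2 + d)
L(B) = 15 + B (L(B) = B + 15 = 15 + B)
W(w, j) = (-3 + j)*(j + w) (W(w, j) = (w + j)*(j + (-2 - 1)) = (j + w)*(j - 3) = (j + w)*(-3 + j) = (-3 + j)*(j + w))
(69*Y(L(0), -8))*W(-8, 11) = (69*11)*(11² - 3*11 - 3*(-8) + 11*(-8)) = 759*(121 - 33 + 24 - 88) = 759*24 = 18216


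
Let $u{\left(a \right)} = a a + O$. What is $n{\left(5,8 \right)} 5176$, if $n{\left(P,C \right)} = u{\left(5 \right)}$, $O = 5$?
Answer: $155280$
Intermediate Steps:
$u{\left(a \right)} = 5 + a^{2}$ ($u{\left(a \right)} = a a + 5 = a^{2} + 5 = 5 + a^{2}$)
$n{\left(P,C \right)} = 30$ ($n{\left(P,C \right)} = 5 + 5^{2} = 5 + 25 = 30$)
$n{\left(5,8 \right)} 5176 = 30 \cdot 5176 = 155280$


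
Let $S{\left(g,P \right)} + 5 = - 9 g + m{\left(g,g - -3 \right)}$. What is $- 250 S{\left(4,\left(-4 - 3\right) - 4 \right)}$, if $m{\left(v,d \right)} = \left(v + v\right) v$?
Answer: $2250$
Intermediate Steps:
$m{\left(v,d \right)} = 2 v^{2}$ ($m{\left(v,d \right)} = 2 v v = 2 v^{2}$)
$S{\left(g,P \right)} = -5 - 9 g + 2 g^{2}$ ($S{\left(g,P \right)} = -5 + \left(- 9 g + 2 g^{2}\right) = -5 - 9 g + 2 g^{2}$)
$- 250 S{\left(4,\left(-4 - 3\right) - 4 \right)} = - 250 \left(-5 - 36 + 2 \cdot 4^{2}\right) = - 250 \left(-5 - 36 + 2 \cdot 16\right) = - 250 \left(-5 - 36 + 32\right) = \left(-250\right) \left(-9\right) = 2250$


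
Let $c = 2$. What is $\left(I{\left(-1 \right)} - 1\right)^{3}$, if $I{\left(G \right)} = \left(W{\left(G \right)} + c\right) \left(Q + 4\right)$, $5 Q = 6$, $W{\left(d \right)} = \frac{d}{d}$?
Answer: $\frac{389017}{125} \approx 3112.1$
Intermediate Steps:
$W{\left(d \right)} = 1$
$Q = \frac{6}{5}$ ($Q = \frac{1}{5} \cdot 6 = \frac{6}{5} \approx 1.2$)
$I{\left(G \right)} = \frac{78}{5}$ ($I{\left(G \right)} = \left(1 + 2\right) \left(\frac{6}{5} + 4\right) = 3 \cdot \frac{26}{5} = \frac{78}{5}$)
$\left(I{\left(-1 \right)} - 1\right)^{3} = \left(\frac{78}{5} - 1\right)^{3} = \left(\frac{73}{5}\right)^{3} = \frac{389017}{125}$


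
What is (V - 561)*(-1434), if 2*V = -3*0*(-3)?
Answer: 804474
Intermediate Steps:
V = 0 (V = (-3*0*(-3))/2 = (0*(-3))/2 = (½)*0 = 0)
(V - 561)*(-1434) = (0 - 561)*(-1434) = -561*(-1434) = 804474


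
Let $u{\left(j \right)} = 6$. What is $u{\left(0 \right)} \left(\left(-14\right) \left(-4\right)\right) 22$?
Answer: $7392$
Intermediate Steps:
$u{\left(0 \right)} \left(\left(-14\right) \left(-4\right)\right) 22 = 6 \left(\left(-14\right) \left(-4\right)\right) 22 = 6 \cdot 56 \cdot 22 = 336 \cdot 22 = 7392$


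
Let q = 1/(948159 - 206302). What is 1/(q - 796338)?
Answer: -741857/590768919665 ≈ -1.2557e-6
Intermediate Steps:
q = 1/741857 ≈ 1.3480e-6
1/(q - 796338) = 1/(1/741857 - 796338) = 1/(-590768919665/741857) = -741857/590768919665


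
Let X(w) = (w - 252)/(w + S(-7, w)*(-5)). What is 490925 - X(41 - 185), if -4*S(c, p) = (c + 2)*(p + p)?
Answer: 22582561/46 ≈ 4.9093e+5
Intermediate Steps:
S(c, p) = -p*(2 + c)/2 (S(c, p) = -(c + 2)*(p + p)/4 = -(2 + c)*2*p/4 = -p*(2 + c)/2)
X(w) = -2*(-252 + w)/(23*w) (X(w) = (w - 252)/(w - w*(2 - 7)/2*(-5)) = (-252 + w)/(w - 1/2*w*(-5)*(-5)) = (-252 + w)/(w + (5*w/2)*(-5)) = (-252 + w)/(w - 25*w/2) = (-252 + w)/((-23*w/2)) = (-252 + w)*(-2/(23*w)) = -2*(-252 + w)/(23*w))
490925 - X(41 - 185) = 490925 - 2*(252 - (41 - 185))/(23*(41 - 185)) = 490925 - 2*(252 - 1*(-144))/(23*(-144)) = 490925 - 2*(-1)*(252 + 144)/(23*144) = 490925 - 2*(-1)*396/(23*144) = 490925 - 1*(-11/46) = 490925 + 11/46 = 22582561/46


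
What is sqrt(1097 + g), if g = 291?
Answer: 2*sqrt(347) ≈ 37.256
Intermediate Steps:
sqrt(1097 + g) = sqrt(1097 + 291) = sqrt(1388) = 2*sqrt(347)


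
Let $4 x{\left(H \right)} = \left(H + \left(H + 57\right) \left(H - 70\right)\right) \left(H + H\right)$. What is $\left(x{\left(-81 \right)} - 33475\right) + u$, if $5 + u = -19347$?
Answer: $- \frac{392637}{2} \approx -1.9632 \cdot 10^{5}$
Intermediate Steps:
$u = -19352$ ($u = -5 - 19347 = -19352$)
$x{\left(H \right)} = \frac{H \left(H + \left(-70 + H\right) \left(57 + H\right)\right)}{2}$ ($x{\left(H \right)} = \frac{\left(H + \left(H + 57\right) \left(H - 70\right)\right) \left(H + H\right)}{4} = \frac{\left(H + \left(57 + H\right) \left(-70 + H\right)\right) 2 H}{4} = \frac{\left(H + \left(-70 + H\right) \left(57 + H\right)\right) 2 H}{4} = \frac{2 H \left(H + \left(-70 + H\right) \left(57 + H\right)\right)}{4} = \frac{H \left(H + \left(-70 + H\right) \left(57 + H\right)\right)}{2}$)
$\left(x{\left(-81 \right)} - 33475\right) + u = \left(\frac{1}{2} \left(-81\right) \left(-3990 + \left(-81\right)^{2} - -972\right) - 33475\right) - 19352 = \left(\frac{1}{2} \left(-81\right) \left(-3990 + 6561 + 972\right) - 33475\right) - 19352 = \left(\frac{1}{2} \left(-81\right) 3543 - 33475\right) - 19352 = \left(- \frac{286983}{2} - 33475\right) - 19352 = - \frac{353933}{2} - 19352 = - \frac{392637}{2}$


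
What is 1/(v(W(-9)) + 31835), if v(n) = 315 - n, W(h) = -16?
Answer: 1/32166 ≈ 3.1089e-5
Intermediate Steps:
1/(v(W(-9)) + 31835) = 1/((315 - 1*(-16)) + 31835) = 1/((315 + 16) + 31835) = 1/(331 + 31835) = 1/32166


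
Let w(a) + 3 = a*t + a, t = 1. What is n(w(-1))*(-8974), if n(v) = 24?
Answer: -215376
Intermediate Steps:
w(a) = -3 + 2*a (w(a) = -3 + (a*1 + a) = -3 + (a + a) = -3 + 2*a)
n(w(-1))*(-8974) = 24*(-8974) = -215376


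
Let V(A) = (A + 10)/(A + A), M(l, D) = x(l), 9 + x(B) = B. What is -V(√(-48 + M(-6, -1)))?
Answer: -½ + 5*I*√7/21 ≈ -0.5 + 0.62994*I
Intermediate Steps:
x(B) = -9 + B
M(l, D) = -9 + l
V(A) = (10 + A)/(2*A) (V(A) = (10 + A)/((2*A)) = (10 + A)*(1/(2*A)) = (10 + A)/(2*A))
-V(√(-48 + M(-6, -1))) = -(10 + √(-48 + (-9 - 6)))/(2*(√(-48 + (-9 - 6)))) = -(10 + √(-48 - 15))/(2*(√(-48 - 15))) = -(10 + √(-63))/(2*(√(-63))) = -(10 + 3*I*√7)/(2*(3*I*√7)) = -(-I*√7/21)*(10 + 3*I*√7)/2 = -(-1)*I*√7*(10 + 3*I*√7)/42 = I*√7*(10 + 3*I*√7)/42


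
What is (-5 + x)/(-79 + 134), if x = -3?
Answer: -8/55 ≈ -0.14545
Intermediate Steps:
(-5 + x)/(-79 + 134) = (-5 - 3)/(-79 + 134) = -8/55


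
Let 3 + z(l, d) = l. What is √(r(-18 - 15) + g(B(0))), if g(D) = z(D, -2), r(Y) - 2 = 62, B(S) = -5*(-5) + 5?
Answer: √91 ≈ 9.5394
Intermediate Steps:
B(S) = 30 (B(S) = 25 + 5 = 30)
z(l, d) = -3 + l
r(Y) = 64 (r(Y) = 2 + 62 = 64)
g(D) = -3 + D
√(r(-18 - 15) + g(B(0))) = √(64 + (-3 + 30)) = √(64 + 27) = √91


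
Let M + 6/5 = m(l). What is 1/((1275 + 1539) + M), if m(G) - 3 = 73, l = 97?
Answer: 5/14444 ≈ 0.00034616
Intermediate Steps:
m(G) = 76 (m(G) = 3 + 73 = 76)
M = 374/5 (M = -6/5 + 76 = 374/5 ≈ 74.800)
1/((1275 + 1539) + M) = 1/((1275 + 1539) + 374/5) = 1/(2814 + 374/5) = 1/(14444/5) = 5/14444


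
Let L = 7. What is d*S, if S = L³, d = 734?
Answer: 251762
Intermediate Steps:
S = 343 (S = 7³ = 343)
d*S = 734*343 = 251762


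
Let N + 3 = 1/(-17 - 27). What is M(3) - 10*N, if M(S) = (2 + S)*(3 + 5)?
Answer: 1545/22 ≈ 70.227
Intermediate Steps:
N = -133/44 (N = -3 + 1/(-17 - 27) = -3 + 1/(-44) = -3 - 1/44 = -133/44 ≈ -3.0227)
M(S) = 16 + 8*S (M(S) = (2 + S)*8 = 16 + 8*S)
M(3) - 10*N = (16 + 8*3) - 10*(-133/44) = (16 + 24) + 665/22 = 40 + 665/22 = 1545/22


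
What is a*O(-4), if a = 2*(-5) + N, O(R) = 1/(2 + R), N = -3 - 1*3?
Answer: 8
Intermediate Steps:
N = -6 (N = -3 - 3 = -6)
a = -16 (a = 2*(-5) - 6 = -10 - 6 = -16)
a*O(-4) = -16/(2 - 4) = -16/(-2) = -16*(-½) = 8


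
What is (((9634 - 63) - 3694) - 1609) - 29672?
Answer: -25404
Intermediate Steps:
(((9634 - 63) - 3694) - 1609) - 29672 = ((9571 - 3694) - 1609) - 29672 = (5877 - 1609) - 29672 = 4268 - 29672 = -25404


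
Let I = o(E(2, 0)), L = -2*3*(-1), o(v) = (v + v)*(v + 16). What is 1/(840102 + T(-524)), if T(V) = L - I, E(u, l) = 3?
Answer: 1/839994 ≈ 1.1905e-6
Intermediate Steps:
o(v) = 2*v*(16 + v) (o(v) = (2*v)*(16 + v) = 2*v*(16 + v))
L = 6 (L = -6*(-1) = 6)
I = 114 (I = 2*3*(16 + 3) = 2*3*19 = 114)
T(V) = -108 (T(V) = 6 - 1*114 = 6 - 114 = -108)
1/(840102 + T(-524)) = 1/(840102 - 108) = 1/839994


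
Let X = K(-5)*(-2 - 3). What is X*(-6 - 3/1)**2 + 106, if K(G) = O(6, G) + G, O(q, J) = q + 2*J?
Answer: 3751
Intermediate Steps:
K(G) = 6 + 3*G (K(G) = (6 + 2*G) + G = 6 + 3*G)
X = 45 (X = (6 + 3*(-5))*(-2 - 3) = (6 - 15)*(-5) = -9*(-5) = 45)
X*(-6 - 3/1)**2 + 106 = 45*(-6 - 3/1)**2 + 106 = 45*(-6 - 3*1)**2 + 106 = 45*(-6 - 3)**2 + 106 = 45*(-9)**2 + 106 = 45*81 + 106 = 3645 + 106 = 3751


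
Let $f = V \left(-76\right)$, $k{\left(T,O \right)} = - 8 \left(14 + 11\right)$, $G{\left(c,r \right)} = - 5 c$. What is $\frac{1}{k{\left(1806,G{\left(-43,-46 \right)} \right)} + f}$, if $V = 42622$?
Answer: $- \frac{1}{3239472} \approx -3.0869 \cdot 10^{-7}$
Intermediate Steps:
$k{\left(T,O \right)} = -200$ ($k{\left(T,O \right)} = \left(-8\right) 25 = -200$)
$f = -3239272$ ($f = 42622 \left(-76\right) = -3239272$)
$\frac{1}{k{\left(1806,G{\left(-43,-46 \right)} \right)} + f} = \frac{1}{-200 - 3239272} = \frac{1}{-3239472} = - \frac{1}{3239472}$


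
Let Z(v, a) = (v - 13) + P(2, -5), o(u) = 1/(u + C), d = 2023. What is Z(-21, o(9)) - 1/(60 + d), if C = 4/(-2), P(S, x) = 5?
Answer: -60408/2083 ≈ -29.000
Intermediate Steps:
C = -2 (C = 4*(-½) = -2)
o(u) = 1/(-2 + u) (o(u) = 1/(u - 2) = 1/(-2 + u))
Z(v, a) = -8 + v (Z(v, a) = (v - 13) + 5 = (-13 + v) + 5 = -8 + v)
Z(-21, o(9)) - 1/(60 + d) = (-8 - 21) - 1/(60 + 2023) = -29 - 1/2083 = -60408/2083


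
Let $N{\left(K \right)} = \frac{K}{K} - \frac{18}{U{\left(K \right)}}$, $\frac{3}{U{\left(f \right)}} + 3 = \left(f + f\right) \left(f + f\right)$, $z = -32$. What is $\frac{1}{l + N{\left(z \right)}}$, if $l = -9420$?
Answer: $- \frac{1}{33977} \approx -2.9432 \cdot 10^{-5}$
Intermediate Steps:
$U{\left(f \right)} = \frac{3}{-3 + 4 f^{2}}$ ($U{\left(f \right)} = \frac{3}{-3 + \left(f + f\right) \left(f + f\right)} = \frac{3}{-3 + 2 f 2 f} = \frac{3}{-3 + 4 f^{2}}$)
$N{\left(K \right)} = 19 - 24 K^{2}$ ($N{\left(K \right)} = \frac{K}{K} - \frac{18}{3 \frac{1}{-3 + 4 K^{2}}} = 1 - 18 \left(-1 + \frac{4 K^{2}}{3}\right) = 1 - \left(-18 + 24 K^{2}\right) = 19 - 24 K^{2}$)
$\frac{1}{l + N{\left(z \right)}} = \frac{1}{-9420 + \left(19 - 24 \left(-32\right)^{2}\right)} = \frac{1}{-9420 + \left(19 - 24576\right)} = \frac{1}{-9420 - 24557} = \frac{1}{-33977} = - \frac{1}{33977}$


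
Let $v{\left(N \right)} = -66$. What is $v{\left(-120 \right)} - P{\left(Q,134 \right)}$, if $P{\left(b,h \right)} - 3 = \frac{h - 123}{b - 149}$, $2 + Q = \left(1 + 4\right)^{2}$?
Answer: $- \frac{8683}{126} \approx -68.913$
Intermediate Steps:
$Q = 23$ ($Q = -2 + \left(1 + 4\right)^{2} = -2 + 5^{2} = -2 + 25 = 23$)
$P{\left(b,h \right)} = 3 + \frac{-123 + h}{-149 + b}$ ($P{\left(b,h \right)} = 3 + \frac{h - 123}{b - 149} = 3 + \frac{-123 + h}{-149 + b}$)
$v{\left(-120 \right)} - P{\left(Q,134 \right)} = -66 - \frac{-570 + 134 + 3 \cdot 23}{-149 + 23} = -66 - \frac{-570 + 134 + 69}{-126} = -66 - \left(- \frac{1}{126}\right) \left(-367\right) = -66 - \frac{367}{126} = - \frac{8683}{126}$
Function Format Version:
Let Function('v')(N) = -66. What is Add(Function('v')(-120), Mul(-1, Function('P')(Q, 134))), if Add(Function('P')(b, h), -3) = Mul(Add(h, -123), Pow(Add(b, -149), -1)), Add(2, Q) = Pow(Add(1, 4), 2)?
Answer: Rational(-8683, 126) ≈ -68.913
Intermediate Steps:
Q = 23 (Q = Add(-2, Pow(Add(1, 4), 2)) = Add(-2, Pow(5, 2)) = Add(-2, 25) = 23)
Function('P')(b, h) = Add(3, Mul(Pow(Add(-149, b), -1), Add(-123, h))) (Function('P')(b, h) = Add(3, Mul(Add(h, -123), Pow(Add(b, -149), -1))) = Add(3, Mul(Add(-123, h), Pow(Add(-149, b), -1))) = Add(3, Mul(Pow(Add(-149, b), -1), Add(-123, h))))
Add(Function('v')(-120), Mul(-1, Function('P')(Q, 134))) = Add(-66, Mul(-1, Mul(Pow(Add(-149, 23), -1), Add(-570, 134, Mul(3, 23))))) = Add(-66, Mul(-1, Mul(Pow(-126, -1), Add(-570, 134, 69)))) = Add(-66, Mul(-1, Mul(Rational(-1, 126), -367))) = Add(-66, Mul(-1, Rational(367, 126))) = Add(-66, Rational(-367, 126)) = Rational(-8683, 126)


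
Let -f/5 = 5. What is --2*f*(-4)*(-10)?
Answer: -2000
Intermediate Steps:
f = -25 (f = -5*5 = -25)
--2*f*(-4)*(-10) = --2*(-25)*(-4)*(-10) = -50*(-4)*(-10) = -(-200)*(-10) = -1*2000 = -2000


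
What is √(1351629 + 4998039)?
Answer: 26*√9393 ≈ 2519.9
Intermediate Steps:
√(1351629 + 4998039) = √6349668 = 26*√9393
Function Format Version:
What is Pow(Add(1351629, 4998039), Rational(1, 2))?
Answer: Mul(26, Pow(9393, Rational(1, 2))) ≈ 2519.9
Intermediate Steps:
Pow(Add(1351629, 4998039), Rational(1, 2)) = Pow(6349668, Rational(1, 2)) = Mul(26, Pow(9393, Rational(1, 2)))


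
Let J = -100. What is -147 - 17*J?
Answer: 1553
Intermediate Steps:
-147 - 17*J = -147 - 17*(-100) = -147 + 1700 = 1553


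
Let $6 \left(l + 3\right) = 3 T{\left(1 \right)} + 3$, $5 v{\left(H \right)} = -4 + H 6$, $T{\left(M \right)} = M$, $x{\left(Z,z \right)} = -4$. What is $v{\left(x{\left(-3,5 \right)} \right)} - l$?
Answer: $- \frac{18}{5} \approx -3.6$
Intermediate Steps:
$v{\left(H \right)} = - \frac{4}{5} + \frac{6 H}{5}$ ($v{\left(H \right)} = \frac{-4 + H 6}{5} = \frac{-4 + 6 H}{5} = - \frac{4}{5} + \frac{6 H}{5}$)
$l = -2$ ($l = -3 + \frac{3 \cdot 1 + 3}{6} = -3 + \frac{3 + 3}{6} = -3 + \frac{1}{6} \cdot 6 = -3 + 1 = -2$)
$v{\left(x{\left(-3,5 \right)} \right)} - l = \left(- \frac{4}{5} + \frac{6}{5} \left(-4\right)\right) - -2 = \left(- \frac{4}{5} - \frac{24}{5}\right) + 2 = - \frac{28}{5} + 2 = - \frac{18}{5}$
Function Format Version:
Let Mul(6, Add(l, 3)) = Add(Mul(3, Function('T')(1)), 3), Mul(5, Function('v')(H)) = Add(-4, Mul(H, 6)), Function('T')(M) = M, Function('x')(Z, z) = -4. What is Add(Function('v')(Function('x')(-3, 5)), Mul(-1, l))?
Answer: Rational(-18, 5) ≈ -3.6000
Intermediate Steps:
Function('v')(H) = Add(Rational(-4, 5), Mul(Rational(6, 5), H)) (Function('v')(H) = Mul(Rational(1, 5), Add(-4, Mul(H, 6))) = Mul(Rational(1, 5), Add(-4, Mul(6, H))) = Add(Rational(-4, 5), Mul(Rational(6, 5), H)))
l = -2 (l = Add(-3, Mul(Rational(1, 6), Add(Mul(3, 1), 3))) = Add(-3, Mul(Rational(1, 6), Add(3, 3))) = Add(-3, Mul(Rational(1, 6), 6)) = Add(-3, 1) = -2)
Add(Function('v')(Function('x')(-3, 5)), Mul(-1, l)) = Add(Add(Rational(-4, 5), Mul(Rational(6, 5), -4)), Mul(-1, -2)) = Add(Add(Rational(-4, 5), Rational(-24, 5)), 2) = Add(Rational(-28, 5), 2) = Rational(-18, 5)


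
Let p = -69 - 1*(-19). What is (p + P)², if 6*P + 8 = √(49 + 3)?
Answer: (154 - √13)²/9 ≈ 2513.2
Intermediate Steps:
P = -4/3 + √13/3 (P = -4/3 + √(49 + 3)/6 = -4/3 + √52/6 = -4/3 + (2*√13)/6 = -4/3 + √13/3 ≈ -0.13148)
p = -50 (p = -69 + 19 = -50)
(p + P)² = (-50 + (-4/3 + √13/3))² = (-154/3 + √13/3)²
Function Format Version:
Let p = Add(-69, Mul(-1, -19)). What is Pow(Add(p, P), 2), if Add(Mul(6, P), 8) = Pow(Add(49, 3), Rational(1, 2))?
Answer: Mul(Rational(1, 9), Pow(Add(154, Mul(-1, Pow(13, Rational(1, 2)))), 2)) ≈ 2513.2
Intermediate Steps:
P = Add(Rational(-4, 3), Mul(Rational(1, 3), Pow(13, Rational(1, 2)))) (P = Add(Rational(-4, 3), Mul(Rational(1, 6), Pow(Add(49, 3), Rational(1, 2)))) = Add(Rational(-4, 3), Mul(Rational(1, 6), Pow(52, Rational(1, 2)))) = Add(Rational(-4, 3), Mul(Rational(1, 6), Mul(2, Pow(13, Rational(1, 2))))) = Add(Rational(-4, 3), Mul(Rational(1, 3), Pow(13, Rational(1, 2)))) ≈ -0.13148)
p = -50 (p = Add(-69, 19) = -50)
Pow(Add(p, P), 2) = Pow(Add(-50, Add(Rational(-4, 3), Mul(Rational(1, 3), Pow(13, Rational(1, 2))))), 2) = Pow(Add(Rational(-154, 3), Mul(Rational(1, 3), Pow(13, Rational(1, 2)))), 2)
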